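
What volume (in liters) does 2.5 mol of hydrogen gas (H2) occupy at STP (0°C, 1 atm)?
At STP, 1 mol of gas occupies 22.4 L
Volume = 2.5 mol × 22.4 L/mol = 56.00 L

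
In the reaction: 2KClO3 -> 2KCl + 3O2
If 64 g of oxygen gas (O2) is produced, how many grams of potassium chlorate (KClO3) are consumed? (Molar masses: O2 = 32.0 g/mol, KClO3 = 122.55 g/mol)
Moles of O2 = 64 g ÷ 32.0 g/mol = 2 mol
Mole ratio: 2 mol KClO3 / 3 mol O2
Moles of KClO3 = 2 × (2/3) = 1.33333 mol
Mass of KClO3 = 1.33333 mol × 122.55 g/mol = 163.4 g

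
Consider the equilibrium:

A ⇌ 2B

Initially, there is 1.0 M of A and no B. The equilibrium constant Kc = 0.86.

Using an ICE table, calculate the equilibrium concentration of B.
[B] = 0.737 M

ICE: [A] = 1.0 − x, [B] = 2x.
Kc = (2x)²/(1.0 − x) = 0.86 ⇒ 4x² + 0.86x − 0.86 = 0.
x = (−0.86 + √(0.86² + 4·4·0.86))/(2·4) = (−0.86 + √14.5)/8 = 0.36848.
[B] = 2x = 0.737 M.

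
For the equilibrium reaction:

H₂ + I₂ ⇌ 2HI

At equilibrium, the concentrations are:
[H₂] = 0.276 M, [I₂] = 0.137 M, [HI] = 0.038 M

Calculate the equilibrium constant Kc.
K_c = 0.0382

Kc = ([HI]^2) / ([H₂] × [I₂])
   = ((0.038)^2) / ((0.276)·(0.137))
   = 0.001444 / 0.037812 = 0.0382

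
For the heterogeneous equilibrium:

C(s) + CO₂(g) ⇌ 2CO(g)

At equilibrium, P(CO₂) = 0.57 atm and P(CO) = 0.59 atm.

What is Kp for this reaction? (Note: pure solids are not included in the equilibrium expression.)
K_p = 0.611

Solid C is excluded.
Kp = P(CO)²/P(CO₂) = (0.59)²/0.57 = 0.3481/0.57 = 0.611.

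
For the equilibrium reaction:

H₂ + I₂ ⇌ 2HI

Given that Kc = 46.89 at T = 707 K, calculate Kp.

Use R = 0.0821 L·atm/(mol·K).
K_p = 46.8900

Δn = (moles gaseous products) − (moles gaseous reactants) = 0
T = 707 K; RT = 0.0821 × 707 = 58.0447
Kp = Kc·(RT)^Δn = 46.89 × (58.0447)^0 = 46.89 × 1 = 46.8900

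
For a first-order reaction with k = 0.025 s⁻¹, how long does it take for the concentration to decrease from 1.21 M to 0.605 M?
27.73 s

From ln[A] = ln[A]₀ - k·t: t = ln([A]₀/[A])/k = ln(1.21/0.605)/0.025 = ln(2.0000)/0.025 = 0.6931/0.025 = 27.73 s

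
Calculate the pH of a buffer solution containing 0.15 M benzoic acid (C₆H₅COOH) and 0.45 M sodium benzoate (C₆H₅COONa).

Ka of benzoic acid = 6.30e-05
pH = 4.68

pKa = -log(6.30e-05) = 4.20. pH = pKa + log([A⁻]/[HA]) = 4.20 + log(0.45/0.15)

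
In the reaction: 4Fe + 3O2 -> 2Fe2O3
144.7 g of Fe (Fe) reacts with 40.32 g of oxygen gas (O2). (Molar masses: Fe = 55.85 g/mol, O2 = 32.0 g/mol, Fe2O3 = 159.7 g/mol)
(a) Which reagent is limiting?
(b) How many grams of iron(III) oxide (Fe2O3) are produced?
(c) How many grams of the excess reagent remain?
(a) O2, (b) 134.1 g, (c) 50.87 g

Moles of Fe = 144.7 g ÷ 55.85 g/mol = 2.59087 mol
Moles of O2 = 40.32 g ÷ 32.0 g/mol = 1.26 mol
Moles ÷ coefficient: Fe: 2.59087/4 = 0.6477, O2: 1.26/3 = 0.42
(a) O2 has the smaller value, so O2 is the limiting reagent.
(b) Moles of Fe2O3 = 1.26 mol O2 × (2/3) = 0.84 mol; mass = 0.84 mol × 159.7 g/mol = 134.1 g
(c) Fe consumed = 1.26 × (4/3) = 1.68 mol; remaining = 2.59087 − 1.68 = 0.910868 mol; mass = 0.910868 mol × 55.85 g/mol = 50.87 g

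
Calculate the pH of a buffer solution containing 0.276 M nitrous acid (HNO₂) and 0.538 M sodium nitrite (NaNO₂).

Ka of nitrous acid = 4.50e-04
pH = 3.64

pKa = -log(4.50e-04) = 3.35. pH = pKa + log([A⁻]/[HA]) = 3.35 + log(0.538/0.276)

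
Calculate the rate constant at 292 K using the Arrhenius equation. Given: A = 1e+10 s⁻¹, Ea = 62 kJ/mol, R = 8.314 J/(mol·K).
8.10e-02 s⁻¹

k = A·exp(-Ea/(R·T)) = 1e+10·exp(-62000/(8.314·292)) = 1e+10·exp(-25.5387) = 1e+10·8.1037e-12 = 8.10e-02 s⁻¹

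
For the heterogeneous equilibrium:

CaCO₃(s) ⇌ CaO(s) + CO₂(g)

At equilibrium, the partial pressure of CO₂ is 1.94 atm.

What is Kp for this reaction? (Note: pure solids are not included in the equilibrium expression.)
K_p = 1.94

Solids (CaCO₃, CaO) have activity 1 and are excluded.
Kp = P(CO₂) = 1.94.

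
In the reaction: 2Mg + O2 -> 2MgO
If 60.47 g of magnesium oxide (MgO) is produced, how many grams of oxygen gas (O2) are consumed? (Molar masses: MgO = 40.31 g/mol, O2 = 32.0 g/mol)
Moles of MgO = 60.47 g ÷ 40.31 g/mol = 1.50012 mol
Mole ratio: 1 mol O2 / 2 mol MgO
Moles of O2 = 1.50012 × (1/2) = 0.750062 mol
Mass of O2 = 0.750062 mol × 32.0 g/mol = 24 g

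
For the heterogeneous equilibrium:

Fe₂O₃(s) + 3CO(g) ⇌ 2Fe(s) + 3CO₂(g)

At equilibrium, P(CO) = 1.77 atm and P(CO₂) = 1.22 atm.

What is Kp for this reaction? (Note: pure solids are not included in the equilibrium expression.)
K_p = 0.327

Solids (Fe₂O₃, Fe) are excluded.
Kp = P(CO₂)³/P(CO)³ = (1.22)³/(1.77)³ = 1.816/5.545 = 0.327.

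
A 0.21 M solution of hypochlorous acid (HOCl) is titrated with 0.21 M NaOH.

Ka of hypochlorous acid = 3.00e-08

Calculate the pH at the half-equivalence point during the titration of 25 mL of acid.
pH = pKa = 7.52

At the half-equivalence point, [HA] = [A⁻], so by Henderson–Hasselbalch pH = pKa + log(1) = pKa.
pKa = −log(3.00e-08) = 7.52.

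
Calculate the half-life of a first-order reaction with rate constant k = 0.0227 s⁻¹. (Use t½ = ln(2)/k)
30.54 s

t½ = ln(2)/k = 0.6931/0.0227 = 30.54 s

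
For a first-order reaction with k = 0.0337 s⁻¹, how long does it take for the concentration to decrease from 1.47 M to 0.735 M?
20.57 s

From ln[A] = ln[A]₀ - k·t: t = ln([A]₀/[A])/k = ln(1.47/0.735)/0.0337 = ln(2.0000)/0.0337 = 0.6931/0.0337 = 20.57 s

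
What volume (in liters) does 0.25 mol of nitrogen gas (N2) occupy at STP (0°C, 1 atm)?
At STP, 1 mol of gas occupies 22.4 L
Volume = 0.25 mol × 22.4 L/mol = 5.60 L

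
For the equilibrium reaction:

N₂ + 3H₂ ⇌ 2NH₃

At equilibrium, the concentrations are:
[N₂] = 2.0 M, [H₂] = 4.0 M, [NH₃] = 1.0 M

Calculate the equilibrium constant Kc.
K_c = 7.81e-03

Kc = ([NH₃]^2) / ([N₂] × [H₂]^3)
   = ((1.0)^2) / ((2.0)·(4.0)^3)
   = 1 / 128 = 7.81e-03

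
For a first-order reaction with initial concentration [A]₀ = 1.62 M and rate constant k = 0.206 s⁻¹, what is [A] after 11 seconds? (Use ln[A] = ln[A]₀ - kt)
0.1680 M

ln[A] = ln[A]₀ - k·t = ln(1.62) - (0.206)·(11) = 0.4824 - 2.2660 = -1.7836
[A] = e^(-1.7836) = 0.1680 M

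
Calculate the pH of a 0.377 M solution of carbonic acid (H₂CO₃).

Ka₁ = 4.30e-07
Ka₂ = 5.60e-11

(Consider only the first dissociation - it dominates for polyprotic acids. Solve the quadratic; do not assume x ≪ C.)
pH = 3.40

x² + Ka₁·x − Ka₁·C = 0 with Ka₁ = 4.30e-07, C = 0.377.
x = (−Ka₁ + √(Ka₁² + 4·Ka₁·C))/2 = 4.0241e-04 M, so pH = 3.40.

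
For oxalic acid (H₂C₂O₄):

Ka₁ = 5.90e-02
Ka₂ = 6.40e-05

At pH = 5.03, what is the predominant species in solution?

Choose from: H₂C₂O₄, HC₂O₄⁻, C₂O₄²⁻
C₂O₄²⁻

pKa1 = 1.23, pKa2 = 4.19. Each pKa is the crossover between adjacent species; pH = 5.03 lies in the region where C₂O₄²⁻ predominates.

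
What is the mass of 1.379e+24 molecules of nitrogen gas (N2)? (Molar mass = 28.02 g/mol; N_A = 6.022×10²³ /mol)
Moles = 1.379e+24 ÷ 6.022×10²³ = 2.28994 mol
Mass = 2.28994 mol × 28.02 g/mol = 64.16 g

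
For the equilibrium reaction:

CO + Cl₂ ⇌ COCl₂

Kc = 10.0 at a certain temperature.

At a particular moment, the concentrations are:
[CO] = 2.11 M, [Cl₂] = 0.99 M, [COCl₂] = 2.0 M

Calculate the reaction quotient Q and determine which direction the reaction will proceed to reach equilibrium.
Q = 0.957, Q < K, reaction proceeds forward (toward products)

Q = ([COCl₂]) / ([CO] × [Cl₂])
  = ((2.0)) / ((2.11)·(0.99)) = 2/2.0889 = 0.9574
Since Q = 0.9574 < Kc = 10.0, the reaction proceeds forward (toward products) to reach equilibrium.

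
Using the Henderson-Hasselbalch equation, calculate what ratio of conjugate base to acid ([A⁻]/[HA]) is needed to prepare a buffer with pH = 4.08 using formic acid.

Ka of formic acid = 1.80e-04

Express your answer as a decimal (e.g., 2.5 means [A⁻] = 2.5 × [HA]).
[A⁻]/[HA] = 2.164

pKa = −log(1.80e-04) = 3.7447. pH = pKa + log([A⁻]/[HA]). 4.08 = 3.7447 + log(ratio). log(ratio) = 4.08 − 3.7447 = 0.3353. ratio = 10^(0.3353) = 2.164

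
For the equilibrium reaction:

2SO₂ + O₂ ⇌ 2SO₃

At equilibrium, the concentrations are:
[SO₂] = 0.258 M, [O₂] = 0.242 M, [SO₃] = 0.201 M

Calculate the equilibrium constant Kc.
K_c = 2.5081

Kc = ([SO₃]^2) / ([SO₂]^2 × [O₂])
   = ((0.201)^2) / ((0.258)^2·(0.242))
   = 0.040401 / 0.016108 = 2.5081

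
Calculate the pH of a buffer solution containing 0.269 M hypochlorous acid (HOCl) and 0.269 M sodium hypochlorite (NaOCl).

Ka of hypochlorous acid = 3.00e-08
pH = 7.52

pKa = -log(3.00e-08) = 7.52. pH = pKa + log([A⁻]/[HA]) = 7.52 + log(0.269/0.269)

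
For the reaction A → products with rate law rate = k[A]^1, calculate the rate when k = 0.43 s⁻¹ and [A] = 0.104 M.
0.04472 M/s

rate = k·[A]^1 = 0.43·(0.104)^1 = 0.43·0.104 = 0.04472 M/s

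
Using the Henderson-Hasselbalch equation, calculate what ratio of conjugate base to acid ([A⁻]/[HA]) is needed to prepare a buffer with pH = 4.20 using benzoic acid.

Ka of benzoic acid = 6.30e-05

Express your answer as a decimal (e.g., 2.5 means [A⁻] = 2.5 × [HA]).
[A⁻]/[HA] = 0.998

pKa = −log(6.30e-05) = 4.2007. pH = pKa + log([A⁻]/[HA]). 4.20 = 4.2007 + log(ratio). log(ratio) = 4.20 − 4.2007 = -0.0007. ratio = 10^(-0.0007) = 0.998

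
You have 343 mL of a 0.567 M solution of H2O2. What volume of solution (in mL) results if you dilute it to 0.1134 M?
Using M₁V₁ = M₂V₂:
0.567 × 343 = 0.1134 × V₂
V₂ = (0.567 × 343) / 0.1134 = 1715 mL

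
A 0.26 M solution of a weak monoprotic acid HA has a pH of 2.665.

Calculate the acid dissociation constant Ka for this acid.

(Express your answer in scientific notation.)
K_a = 1.81e-05

[H⁺] = 10^(−pH) = 10^(−2.665) = 2.163e-03 M. For HA ⇌ H⁺ + A⁻, Ka = x²/(C − x) = (2.163e-03)²/(0.26 − 2.163e-03) = 1.81e-05.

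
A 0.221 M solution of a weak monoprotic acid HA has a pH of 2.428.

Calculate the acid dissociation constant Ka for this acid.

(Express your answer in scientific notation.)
K_a = 6.41e-05

[H⁺] = 10^(−pH) = 10^(−2.428) = 3.733e-03 M. For HA ⇌ H⁺ + A⁻, Ka = x²/(C − x) = (3.733e-03)²/(0.221 − 3.733e-03) = 6.41e-05.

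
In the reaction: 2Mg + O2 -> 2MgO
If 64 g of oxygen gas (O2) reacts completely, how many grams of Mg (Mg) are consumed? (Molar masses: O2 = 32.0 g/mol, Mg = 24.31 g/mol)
Moles of O2 = 64 g ÷ 32.0 g/mol = 2 mol
Mole ratio: 2 mol Mg / 1 mol O2
Moles of Mg = 2 × (2/1) = 4 mol
Mass of Mg = 4 mol × 24.31 g/mol = 97.24 g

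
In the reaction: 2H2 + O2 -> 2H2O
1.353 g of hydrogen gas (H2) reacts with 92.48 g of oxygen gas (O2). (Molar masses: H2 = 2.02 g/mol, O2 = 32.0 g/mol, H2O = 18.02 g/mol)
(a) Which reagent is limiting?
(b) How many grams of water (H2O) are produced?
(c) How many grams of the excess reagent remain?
(a) H2, (b) 12.07 g, (c) 81.76 g

Moles of H2 = 1.353 g ÷ 2.02 g/mol = 0.669802 mol
Moles of O2 = 92.48 g ÷ 32.0 g/mol = 2.89 mol
Moles ÷ coefficient: H2: 0.669802/2 = 0.3349, O2: 2.89/1 = 2.89
(a) H2 has the smaller value, so H2 is the limiting reagent.
(b) Moles of H2O = 0.669802 mol H2 × (2/2) = 0.669802 mol; mass = 0.669802 mol × 18.02 g/mol = 12.07 g
(c) O2 consumed = 0.669802 × (1/2) = 0.334901 mol; remaining = 2.89 − 0.334901 = 2.5551 mol; mass = 2.5551 mol × 32.0 g/mol = 81.76 g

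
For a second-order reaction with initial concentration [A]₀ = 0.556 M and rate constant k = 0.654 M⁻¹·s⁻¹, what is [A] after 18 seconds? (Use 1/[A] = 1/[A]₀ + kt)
0.0737 M

1/[A] = 1/[A]₀ + k·t = 1/0.556 + (0.654)·(18) = 1.7986 + 11.7720 = 13.5706
[A] = 1/13.5706 = 0.0737 M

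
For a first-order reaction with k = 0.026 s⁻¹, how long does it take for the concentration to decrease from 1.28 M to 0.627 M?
27.45 s

From ln[A] = ln[A]₀ - k·t: t = ln([A]₀/[A])/k = ln(1.28/0.627)/0.026 = ln(2.0415)/0.026 = 0.7137/0.026 = 27.45 s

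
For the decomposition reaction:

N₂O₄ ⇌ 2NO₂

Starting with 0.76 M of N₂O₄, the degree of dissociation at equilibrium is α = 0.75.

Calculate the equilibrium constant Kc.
K_c = 6.8400

x = α·[A]₀ = 0.75 × 0.76 = 0.57 M dissociated.
At eq: [N₂O₄] = 0.76 − 0.57 = 0.19 M; [NO₂] = 2x = 1.14 M.
Kc = [NO₂]²/[N₂O₄] = (1.14)²/0.19 = 6.84.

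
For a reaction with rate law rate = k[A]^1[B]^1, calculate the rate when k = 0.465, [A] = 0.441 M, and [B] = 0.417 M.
0.08551 M/s

rate = k·[A]^1·[B]^1 = 0.465·(0.441)^1·(0.417)^1 = 0.465·0.441·0.417 = 0.08551 M/s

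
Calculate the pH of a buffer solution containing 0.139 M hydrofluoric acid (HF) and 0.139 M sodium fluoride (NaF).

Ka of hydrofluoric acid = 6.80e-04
pH = 3.17

pKa = -log(6.80e-04) = 3.17. pH = pKa + log([A⁻]/[HA]) = 3.17 + log(0.139/0.139)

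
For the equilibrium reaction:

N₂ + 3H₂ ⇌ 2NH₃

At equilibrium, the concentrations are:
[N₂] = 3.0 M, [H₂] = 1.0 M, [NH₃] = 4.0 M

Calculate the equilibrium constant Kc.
K_c = 5.3333

Kc = ([NH₃]^2) / ([N₂] × [H₂]^3)
   = ((4.0)^2) / ((3.0)·(1.0)^3)
   = 16 / 3 = 5.3333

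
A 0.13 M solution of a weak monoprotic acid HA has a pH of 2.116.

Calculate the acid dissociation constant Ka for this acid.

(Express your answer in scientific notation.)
K_a = 4.79e-04

[H⁺] = 10^(−pH) = 10^(−2.116) = 7.656e-03 M. For HA ⇌ H⁺ + A⁻, Ka = x²/(C − x) = (7.656e-03)²/(0.13 − 7.656e-03) = 4.79e-04.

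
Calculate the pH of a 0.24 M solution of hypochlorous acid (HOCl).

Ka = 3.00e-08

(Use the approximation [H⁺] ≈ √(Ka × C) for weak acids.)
pH = 4.07

[H⁺] = √(Ka × C) = √(3.00e-08 × 0.24) = 8.4853e-05. pH = -log(8.4853e-05)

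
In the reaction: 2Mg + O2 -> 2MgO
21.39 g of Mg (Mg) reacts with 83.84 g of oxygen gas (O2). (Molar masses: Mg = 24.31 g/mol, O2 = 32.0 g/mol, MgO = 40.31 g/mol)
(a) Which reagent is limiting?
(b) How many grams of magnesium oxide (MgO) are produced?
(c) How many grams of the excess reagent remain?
(a) Mg, (b) 35.47 g, (c) 69.76 g

Moles of Mg = 21.39 g ÷ 24.31 g/mol = 0.879885 mol
Moles of O2 = 83.84 g ÷ 32.0 g/mol = 2.62 mol
Moles ÷ coefficient: Mg: 0.879885/2 = 0.4399, O2: 2.62/1 = 2.62
(a) Mg has the smaller value, so Mg is the limiting reagent.
(b) Moles of MgO = 0.879885 mol Mg × (2/2) = 0.879885 mol; mass = 0.879885 mol × 40.31 g/mol = 35.47 g
(c) O2 consumed = 0.879885 × (1/2) = 0.439942 mol; remaining = 2.62 − 0.439942 = 2.18006 mol; mass = 2.18006 mol × 32.0 g/mol = 69.76 g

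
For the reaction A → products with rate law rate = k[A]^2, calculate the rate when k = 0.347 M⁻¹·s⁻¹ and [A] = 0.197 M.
0.01347 M/s

rate = k·[A]^2 = 0.347·(0.197)^2 = 0.347·0.038809 = 0.01347 M/s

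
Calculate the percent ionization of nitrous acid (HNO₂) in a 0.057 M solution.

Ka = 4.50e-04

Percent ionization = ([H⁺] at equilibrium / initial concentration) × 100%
Percent ionization = 8.5%

Let x = [H⁺]. Ka = x²/(C - x) ⇒ x² + (4.50e-04)x - (4.50e-04)(0.057) = 0. x = 4.8446e-03. Percent = (4.8446e-03/0.057) × 100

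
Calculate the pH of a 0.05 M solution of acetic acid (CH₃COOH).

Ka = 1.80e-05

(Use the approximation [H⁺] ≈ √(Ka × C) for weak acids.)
pH = 3.02

[H⁺] = √(Ka × C) = √(1.80e-05 × 0.05) = 9.4868e-04. pH = -log(9.4868e-04)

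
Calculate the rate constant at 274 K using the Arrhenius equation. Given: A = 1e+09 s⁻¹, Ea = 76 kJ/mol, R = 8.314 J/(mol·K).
3.24e-06 s⁻¹

k = A·exp(-Ea/(R·T)) = 1e+09·exp(-76000/(8.314·274)) = 1e+09·exp(-33.3621) = 1e+09·3.2437e-15 = 3.24e-06 s⁻¹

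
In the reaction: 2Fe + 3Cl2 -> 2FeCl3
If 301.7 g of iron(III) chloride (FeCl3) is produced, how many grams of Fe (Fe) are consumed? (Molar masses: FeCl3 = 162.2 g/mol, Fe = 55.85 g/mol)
Moles of FeCl3 = 301.7 g ÷ 162.2 g/mol = 1.86005 mol
Mole ratio: 2 mol Fe / 2 mol FeCl3
Moles of Fe = 1.86005 × (2/2) = 1.86005 mol
Mass of Fe = 1.86005 mol × 55.85 g/mol = 103.9 g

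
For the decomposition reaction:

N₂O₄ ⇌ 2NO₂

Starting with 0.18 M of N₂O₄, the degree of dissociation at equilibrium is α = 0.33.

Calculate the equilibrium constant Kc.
K_c = 0.1170

x = α·[A]₀ = 0.33 × 0.18 = 0.0594 M dissociated.
At eq: [N₂O₄] = 0.18 − 0.0594 = 0.1206 M; [NO₂] = 2x = 0.1188 M.
Kc = [NO₂]²/[N₂O₄] = (0.1188)²/0.1206 = 0.117.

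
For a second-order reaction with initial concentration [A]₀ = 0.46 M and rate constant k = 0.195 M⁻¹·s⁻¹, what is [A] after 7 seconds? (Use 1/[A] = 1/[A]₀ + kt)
0.2826 M

1/[A] = 1/[A]₀ + k·t = 1/0.46 + (0.195)·(7) = 2.1739 + 1.3650 = 3.5389
[A] = 1/3.5389 = 0.2826 M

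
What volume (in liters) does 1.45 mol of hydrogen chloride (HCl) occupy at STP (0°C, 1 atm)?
At STP, 1 mol of gas occupies 22.4 L
Volume = 1.45 mol × 22.4 L/mol = 32.48 L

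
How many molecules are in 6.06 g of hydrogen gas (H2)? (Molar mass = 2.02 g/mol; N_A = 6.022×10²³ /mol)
Moles = 6.06 g ÷ 2.02 g/mol = 3 mol
Molecules = 3 mol × 6.022×10²³ /mol = 1.807e+24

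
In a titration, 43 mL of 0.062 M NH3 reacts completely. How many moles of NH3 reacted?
Moles = Molarity × Volume (L)
Moles = 0.062 M × 0.043 L = 0.002666 mol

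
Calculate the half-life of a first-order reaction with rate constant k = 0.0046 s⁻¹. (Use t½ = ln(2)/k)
150.68 s

t½ = ln(2)/k = 0.6931/0.0046 = 150.68 s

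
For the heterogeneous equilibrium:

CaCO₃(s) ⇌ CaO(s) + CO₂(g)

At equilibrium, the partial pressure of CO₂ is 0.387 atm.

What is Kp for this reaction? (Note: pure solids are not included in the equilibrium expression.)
K_p = 0.387

Solids (CaCO₃, CaO) have activity 1 and are excluded.
Kp = P(CO₂) = 0.387.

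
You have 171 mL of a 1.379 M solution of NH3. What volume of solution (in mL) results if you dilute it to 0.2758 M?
Using M₁V₁ = M₂V₂:
1.379 × 171 = 0.2758 × V₂
V₂ = (1.379 × 171) / 0.2758 = 855 mL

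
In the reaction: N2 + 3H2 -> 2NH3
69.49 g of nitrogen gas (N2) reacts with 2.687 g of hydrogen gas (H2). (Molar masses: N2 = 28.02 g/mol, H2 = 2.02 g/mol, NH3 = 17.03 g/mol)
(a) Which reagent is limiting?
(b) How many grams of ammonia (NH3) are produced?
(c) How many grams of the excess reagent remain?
(a) H2, (b) 15.1 g, (c) 57.07 g

Moles of N2 = 69.49 g ÷ 28.02 g/mol = 2.48001 mol
Moles of H2 = 2.687 g ÷ 2.02 g/mol = 1.3302 mol
Moles ÷ coefficient: N2: 2.48001/1 = 2.48, H2: 1.3302/3 = 0.4434
(a) H2 has the smaller value, so H2 is the limiting reagent.
(b) Moles of NH3 = 1.3302 mol H2 × (2/3) = 0.886799 mol; mass = 0.886799 mol × 17.03 g/mol = 15.1 g
(c) N2 consumed = 1.3302 × (1/3) = 0.443399 mol; remaining = 2.48001 − 0.443399 = 2.03661 mol; mass = 2.03661 mol × 28.02 g/mol = 57.07 g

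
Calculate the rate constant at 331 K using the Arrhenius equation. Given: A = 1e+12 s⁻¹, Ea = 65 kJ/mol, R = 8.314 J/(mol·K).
5.52e+01 s⁻¹

k = A·exp(-Ea/(R·T)) = 1e+12·exp(-65000/(8.314·331)) = 1e+12·exp(-23.6198) = 1e+12·5.5217e-11 = 5.52e+01 s⁻¹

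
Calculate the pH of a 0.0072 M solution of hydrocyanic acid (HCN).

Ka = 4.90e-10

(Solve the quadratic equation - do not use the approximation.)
pH = 5.73

x² + Ka×x - Ka×C = 0. Using quadratic formula: [H⁺] = 1.8781e-06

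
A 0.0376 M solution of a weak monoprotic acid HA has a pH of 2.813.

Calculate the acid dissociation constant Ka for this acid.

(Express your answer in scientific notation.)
K_a = 6.56e-05

[H⁺] = 10^(−pH) = 10^(−2.813) = 1.538e-03 M. For HA ⇌ H⁺ + A⁻, Ka = x²/(C − x) = (1.538e-03)²/(0.0376 − 1.538e-03) = 6.56e-05.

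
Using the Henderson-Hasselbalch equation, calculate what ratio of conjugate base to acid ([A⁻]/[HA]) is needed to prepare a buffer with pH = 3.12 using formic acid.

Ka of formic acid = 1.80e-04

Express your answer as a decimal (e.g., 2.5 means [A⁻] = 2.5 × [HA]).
[A⁻]/[HA] = 0.237

pKa = −log(1.80e-04) = 3.7447. pH = pKa + log([A⁻]/[HA]). 3.12 = 3.7447 + log(ratio). log(ratio) = 3.12 − 3.7447 = -0.6247. ratio = 10^(-0.6247) = 0.237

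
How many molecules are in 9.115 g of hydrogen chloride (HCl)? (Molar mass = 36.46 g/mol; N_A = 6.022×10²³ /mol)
Moles = 9.115 g ÷ 36.46 g/mol = 0.25 mol
Molecules = 0.25 mol × 6.022×10²³ /mol = 1.506e+23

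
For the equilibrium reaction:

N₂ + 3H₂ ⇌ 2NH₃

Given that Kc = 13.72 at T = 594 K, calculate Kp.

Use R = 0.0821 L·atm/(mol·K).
K_p = 0.0058

Δn = (moles gaseous products) − (moles gaseous reactants) = -2
T = 594 K; RT = 0.0821 × 594 = 48.7674
Kp = Kc·(RT)^Δn = 13.72 × (48.7674)^-2 = 13.72 × 0.000420476 = 0.0058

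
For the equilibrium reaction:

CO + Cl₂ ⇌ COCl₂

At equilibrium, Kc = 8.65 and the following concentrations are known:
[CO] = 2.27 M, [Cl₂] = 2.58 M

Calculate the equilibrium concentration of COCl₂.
[COCl₂] = 50.6596 M

Kc = ([COCl₂]) / ([CO] × [Cl₂]) = 8.65
[COCl₂]^1 = Kc · (reactant terms)/(other product terms) = 8.65 · 5.8566 / 1 = 50.66
[COCl₂] = 50.6596 M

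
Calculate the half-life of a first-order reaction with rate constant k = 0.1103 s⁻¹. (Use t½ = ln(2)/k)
6.28 s

t½ = ln(2)/k = 0.6931/0.1103 = 6.28 s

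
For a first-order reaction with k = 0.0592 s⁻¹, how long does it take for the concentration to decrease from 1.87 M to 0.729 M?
15.91 s

From ln[A] = ln[A]₀ - k·t: t = ln([A]₀/[A])/k = ln(1.87/0.729)/0.0592 = ln(2.5652)/0.0592 = 0.9420/0.0592 = 15.91 s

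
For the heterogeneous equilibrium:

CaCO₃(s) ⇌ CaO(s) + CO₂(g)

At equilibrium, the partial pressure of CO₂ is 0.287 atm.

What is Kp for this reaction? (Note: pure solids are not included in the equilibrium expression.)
K_p = 0.287

Solids (CaCO₃, CaO) have activity 1 and are excluded.
Kp = P(CO₂) = 0.287.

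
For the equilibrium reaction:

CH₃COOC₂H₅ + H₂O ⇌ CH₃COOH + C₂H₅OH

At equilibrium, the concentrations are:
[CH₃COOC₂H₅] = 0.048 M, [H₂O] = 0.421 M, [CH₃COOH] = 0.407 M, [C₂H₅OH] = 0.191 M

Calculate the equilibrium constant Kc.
K_c = 3.8468

Kc = ([CH₃COOH] × [C₂H₅OH]) / ([CH₃COOC₂H₅] × [H₂O])
   = ((0.407)·(0.191)) / ((0.048)·(0.421))
   = 0.077737 / 0.020208 = 3.8468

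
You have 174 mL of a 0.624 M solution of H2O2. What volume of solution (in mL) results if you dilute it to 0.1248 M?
Using M₁V₁ = M₂V₂:
0.624 × 174 = 0.1248 × V₂
V₂ = (0.624 × 174) / 0.1248 = 870 mL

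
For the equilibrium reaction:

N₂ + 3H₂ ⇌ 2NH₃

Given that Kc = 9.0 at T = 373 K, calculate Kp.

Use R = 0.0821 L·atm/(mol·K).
K_p = 0.0096

Δn = (moles gaseous products) − (moles gaseous reactants) = -2
T = 373 K; RT = 0.0821 × 373 = 30.6233
Kp = Kc·(RT)^Δn = 9.0 × (30.6233)^-2 = 9.0 × 0.00106634 = 0.0096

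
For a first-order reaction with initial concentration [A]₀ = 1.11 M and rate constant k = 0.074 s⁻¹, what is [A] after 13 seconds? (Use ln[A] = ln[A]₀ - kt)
0.4242 M

ln[A] = ln[A]₀ - k·t = ln(1.11) - (0.074)·(13) = 0.1044 - 0.9620 = -0.8576
[A] = e^(-0.8576) = 0.4242 M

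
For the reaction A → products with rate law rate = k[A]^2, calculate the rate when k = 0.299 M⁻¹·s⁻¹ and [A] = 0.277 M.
0.02294 M/s

rate = k·[A]^2 = 0.299·(0.277)^2 = 0.299·0.076729 = 0.02294 M/s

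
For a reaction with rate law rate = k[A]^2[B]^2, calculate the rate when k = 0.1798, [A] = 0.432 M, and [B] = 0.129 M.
0.0005584 M/s

rate = k·[A]^2·[B]^2 = 0.1798·(0.432)^2·(0.129)^2 = 0.1798·0.186624·0.016641 = 0.0005584 M/s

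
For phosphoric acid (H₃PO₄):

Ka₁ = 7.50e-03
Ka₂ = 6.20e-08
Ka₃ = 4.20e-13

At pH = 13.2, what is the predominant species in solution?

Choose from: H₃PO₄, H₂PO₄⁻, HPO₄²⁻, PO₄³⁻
PO₄³⁻

pKa1 = 2.12, pKa2 = 7.21, pKa3 = 12.38. Each pKa is the crossover between adjacent species; pH = 13.2 lies in the region where PO₄³⁻ predominates.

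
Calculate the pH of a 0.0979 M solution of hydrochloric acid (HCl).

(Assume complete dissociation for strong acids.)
pH = 1.01

[H⁺] = 0.0979 M for strong acid. pH = -log[H⁺] = -log(0.0979)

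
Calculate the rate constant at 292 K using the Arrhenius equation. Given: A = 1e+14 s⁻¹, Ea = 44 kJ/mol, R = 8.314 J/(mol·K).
1.35e+06 s⁻¹

k = A·exp(-Ea/(R·T)) = 1e+14·exp(-44000/(8.314·292)) = 1e+14·exp(-18.1242) = 1e+14·1.3451e-08 = 1.35e+06 s⁻¹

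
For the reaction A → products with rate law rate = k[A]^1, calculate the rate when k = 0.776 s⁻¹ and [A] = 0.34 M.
0.2638 M/s

rate = k·[A]^1 = 0.776·(0.34)^1 = 0.776·0.34 = 0.2638 M/s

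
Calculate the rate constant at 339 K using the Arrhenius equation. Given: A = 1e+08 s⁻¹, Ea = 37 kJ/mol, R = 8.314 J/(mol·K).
1.99e+02 s⁻¹

k = A·exp(-Ea/(R·T)) = 1e+08·exp(-37000/(8.314·339)) = 1e+08·exp(-13.1278) = 1e+08·1.9892e-06 = 1.99e+02 s⁻¹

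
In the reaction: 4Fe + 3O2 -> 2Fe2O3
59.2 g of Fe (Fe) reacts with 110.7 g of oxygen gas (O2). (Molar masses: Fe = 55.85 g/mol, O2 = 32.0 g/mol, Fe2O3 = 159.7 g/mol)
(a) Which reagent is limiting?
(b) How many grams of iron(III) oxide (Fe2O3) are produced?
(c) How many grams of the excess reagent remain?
(a) Fe, (b) 84.64 g, (c) 85.26 g

Moles of Fe = 59.2 g ÷ 55.85 g/mol = 1.05998 mol
Moles of O2 = 110.7 g ÷ 32.0 g/mol = 3.45938 mol
Moles ÷ coefficient: Fe: 1.05998/4 = 0.265, O2: 3.45938/3 = 1.153
(a) Fe has the smaller value, so Fe is the limiting reagent.
(b) Moles of Fe2O3 = 1.05998 mol Fe × (2/4) = 0.529991 mol; mass = 0.529991 mol × 159.7 g/mol = 84.64 g
(c) O2 consumed = 1.05998 × (3/4) = 0.794987 mol; remaining = 3.45938 − 0.794987 = 2.66439 mol; mass = 2.66439 mol × 32.0 g/mol = 85.26 g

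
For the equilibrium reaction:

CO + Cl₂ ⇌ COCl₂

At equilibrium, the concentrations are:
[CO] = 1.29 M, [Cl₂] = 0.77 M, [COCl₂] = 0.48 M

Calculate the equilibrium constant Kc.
K_c = 0.4832

Kc = ([COCl₂]) / ([CO] × [Cl₂])
   = ((0.48)) / ((1.29)·(0.77))
   = 0.48 / 0.9933 = 0.4832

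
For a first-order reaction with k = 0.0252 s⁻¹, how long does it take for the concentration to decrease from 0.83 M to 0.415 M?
27.51 s

From ln[A] = ln[A]₀ - k·t: t = ln([A]₀/[A])/k = ln(0.83/0.415)/0.0252 = ln(2.0000)/0.0252 = 0.6931/0.0252 = 27.51 s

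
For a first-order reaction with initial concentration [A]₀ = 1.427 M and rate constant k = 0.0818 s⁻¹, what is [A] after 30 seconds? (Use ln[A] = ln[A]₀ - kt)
0.1226 M

ln[A] = ln[A]₀ - k·t = ln(1.427) - (0.0818)·(30) = 0.3556 - 2.4540 = -2.0984
[A] = e^(-2.0984) = 0.1226 M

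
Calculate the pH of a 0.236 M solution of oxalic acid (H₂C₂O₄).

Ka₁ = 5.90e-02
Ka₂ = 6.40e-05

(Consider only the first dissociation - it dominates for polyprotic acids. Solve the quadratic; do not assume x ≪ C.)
pH = 1.04

x² + Ka₁·x − Ka₁·C = 0 with Ka₁ = 5.90e-02, C = 0.236.
x = (−Ka₁ + √(Ka₁² + 4·Ka₁·C))/2 = 9.2132e-02 M, so pH = 1.04.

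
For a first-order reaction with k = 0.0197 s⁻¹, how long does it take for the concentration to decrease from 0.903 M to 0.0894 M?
117.39 s

From ln[A] = ln[A]₀ - k·t: t = ln([A]₀/[A])/k = ln(0.903/0.0894)/0.0197 = ln(10.1007)/0.0197 = 2.3126/0.0197 = 117.39 s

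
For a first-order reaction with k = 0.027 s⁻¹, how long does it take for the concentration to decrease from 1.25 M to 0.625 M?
25.67 s

From ln[A] = ln[A]₀ - k·t: t = ln([A]₀/[A])/k = ln(1.25/0.625)/0.027 = ln(2.0000)/0.027 = 0.6931/0.027 = 25.67 s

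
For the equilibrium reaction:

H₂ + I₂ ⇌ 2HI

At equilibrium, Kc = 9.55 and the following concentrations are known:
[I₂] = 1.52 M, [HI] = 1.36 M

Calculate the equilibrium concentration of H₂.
[H₂] = 0.1274 M

Kc = ([HI]^2) / ([H₂] × [I₂]) = 9.55
[H₂]^1 = (product terms)/(Kc · other reactant terms) = 1.8496 / (9.55 · 1.52) = 0.12742
[H₂] = 0.1274 M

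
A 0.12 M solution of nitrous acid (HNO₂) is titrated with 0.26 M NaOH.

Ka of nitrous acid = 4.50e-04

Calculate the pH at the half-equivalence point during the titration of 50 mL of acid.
pH = pKa = 3.35

At the half-equivalence point, [HA] = [A⁻], so by Henderson–Hasselbalch pH = pKa + log(1) = pKa.
pKa = −log(4.50e-04) = 3.35.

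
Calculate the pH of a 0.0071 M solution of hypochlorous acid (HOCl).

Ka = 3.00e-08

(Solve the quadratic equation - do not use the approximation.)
pH = 4.84

x² + Ka×x - Ka×C = 0. Using quadratic formula: [H⁺] = 1.4580e-05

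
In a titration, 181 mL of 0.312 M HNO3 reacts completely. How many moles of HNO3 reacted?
Moles = Molarity × Volume (L)
Moles = 0.312 M × 0.181 L = 0.05647 mol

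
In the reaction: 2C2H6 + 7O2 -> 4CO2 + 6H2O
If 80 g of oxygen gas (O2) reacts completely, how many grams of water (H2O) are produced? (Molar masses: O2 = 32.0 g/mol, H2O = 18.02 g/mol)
Moles of O2 = 80 g ÷ 32.0 g/mol = 2.5 mol
Mole ratio: 6 mol H2O / 7 mol O2
Moles of H2O = 2.5 × (6/7) = 2.14286 mol
Mass of H2O = 2.14286 mol × 18.02 g/mol = 38.61 g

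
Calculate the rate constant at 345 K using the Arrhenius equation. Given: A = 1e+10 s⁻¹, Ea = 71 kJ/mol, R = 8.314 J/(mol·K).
1.78e-01 s⁻¹

k = A·exp(-Ea/(R·T)) = 1e+10·exp(-71000/(8.314·345)) = 1e+10·exp(-24.7531) = 1e+10·1.7778e-11 = 1.78e-01 s⁻¹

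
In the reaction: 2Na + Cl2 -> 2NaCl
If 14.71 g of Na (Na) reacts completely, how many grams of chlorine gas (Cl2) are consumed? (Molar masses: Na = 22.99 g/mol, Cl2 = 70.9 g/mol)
Moles of Na = 14.71 g ÷ 22.99 g/mol = 0.639843 mol
Mole ratio: 1 mol Cl2 / 2 mol Na
Moles of Cl2 = 0.639843 × (1/2) = 0.319922 mol
Mass of Cl2 = 0.319922 mol × 70.9 g/mol = 22.68 g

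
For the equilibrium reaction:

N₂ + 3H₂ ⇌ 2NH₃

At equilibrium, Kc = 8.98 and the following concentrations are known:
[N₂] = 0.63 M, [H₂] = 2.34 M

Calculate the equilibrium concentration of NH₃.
[NH₃] = 8.5140 M

Kc = ([NH₃]^2) / ([N₂] × [H₂]^3) = 8.98
[NH₃]^2 = Kc · (reactant terms)/(other product terms) = 8.98 · 8.0721 / 1 = 72.488
[NH₃] = (72.488)^(1/2) = 8.5140 M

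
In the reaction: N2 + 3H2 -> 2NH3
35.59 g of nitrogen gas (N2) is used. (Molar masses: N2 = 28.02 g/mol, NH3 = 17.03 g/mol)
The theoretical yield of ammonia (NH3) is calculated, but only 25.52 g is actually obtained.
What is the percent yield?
Moles of N2 = 35.59 g ÷ 28.02 g/mol = 1.27016 mol
Mole ratio: 2 mol NH3 / 1 mol N2
Moles of NH3 = 1.27016 × (2/1) = 2.54033 mol
Theoretical yield = 2.54033 mol × 17.03 g/mol = 43.262 g
Actual yield = 25.52 g
Percent yield = (25.52 / 43.262) × 100% = 59.0%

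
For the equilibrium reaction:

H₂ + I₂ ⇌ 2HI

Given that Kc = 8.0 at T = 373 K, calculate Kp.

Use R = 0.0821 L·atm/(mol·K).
K_p = 8.0000

Δn = (moles gaseous products) − (moles gaseous reactants) = 0
T = 373 K; RT = 0.0821 × 373 = 30.6233
Kp = Kc·(RT)^Δn = 8.0 × (30.6233)^0 = 8.0 × 1 = 8.0000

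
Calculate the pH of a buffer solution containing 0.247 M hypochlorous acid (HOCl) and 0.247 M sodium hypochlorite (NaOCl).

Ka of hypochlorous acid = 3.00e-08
pH = 7.52

pKa = -log(3.00e-08) = 7.52. pH = pKa + log([A⁻]/[HA]) = 7.52 + log(0.247/0.247)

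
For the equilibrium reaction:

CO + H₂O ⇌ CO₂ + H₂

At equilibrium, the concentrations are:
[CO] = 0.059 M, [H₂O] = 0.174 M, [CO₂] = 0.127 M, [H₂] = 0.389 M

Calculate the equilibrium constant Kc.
K_c = 4.8123

Kc = ([CO₂] × [H₂]) / ([CO] × [H₂O])
   = ((0.127)·(0.389)) / ((0.059)·(0.174))
   = 0.049403 / 0.010266 = 4.8123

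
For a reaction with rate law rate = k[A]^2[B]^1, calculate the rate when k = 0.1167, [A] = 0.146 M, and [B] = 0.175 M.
0.0004353 M/s

rate = k·[A]^2·[B]^1 = 0.1167·(0.146)^2·(0.175)^1 = 0.1167·0.021316·0.175 = 0.0004353 M/s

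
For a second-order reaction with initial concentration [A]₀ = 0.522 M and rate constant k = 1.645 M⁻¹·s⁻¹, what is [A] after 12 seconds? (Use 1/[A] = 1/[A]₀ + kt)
0.0462 M

1/[A] = 1/[A]₀ + k·t = 1/0.522 + (1.645)·(12) = 1.9157 + 19.7400 = 21.6557
[A] = 1/21.6557 = 0.0462 M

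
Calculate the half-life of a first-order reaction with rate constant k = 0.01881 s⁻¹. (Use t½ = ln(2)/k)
36.85 s

t½ = ln(2)/k = 0.6931/0.01881 = 36.85 s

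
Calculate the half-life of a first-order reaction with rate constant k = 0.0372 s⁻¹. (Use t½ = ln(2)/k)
18.63 s

t½ = ln(2)/k = 0.6931/0.0372 = 18.63 s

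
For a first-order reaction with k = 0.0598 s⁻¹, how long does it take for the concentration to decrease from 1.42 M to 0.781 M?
10.00 s

From ln[A] = ln[A]₀ - k·t: t = ln([A]₀/[A])/k = ln(1.42/0.781)/0.0598 = ln(1.8182)/0.0598 = 0.5978/0.0598 = 10.00 s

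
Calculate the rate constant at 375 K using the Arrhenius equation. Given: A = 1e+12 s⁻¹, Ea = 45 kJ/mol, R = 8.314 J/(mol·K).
5.39e+05 s⁻¹

k = A·exp(-Ea/(R·T)) = 1e+12·exp(-45000/(8.314·375)) = 1e+12·exp(-14.4335) = 1e+12·5.3903e-07 = 5.39e+05 s⁻¹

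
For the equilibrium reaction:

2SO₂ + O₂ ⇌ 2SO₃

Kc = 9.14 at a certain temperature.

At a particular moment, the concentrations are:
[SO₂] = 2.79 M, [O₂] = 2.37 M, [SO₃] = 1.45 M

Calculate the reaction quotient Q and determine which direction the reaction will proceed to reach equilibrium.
Q = 0.114, Q < K, reaction proceeds forward (toward products)

Q = ([SO₃]^2) / ([SO₂]^2 × [O₂])
  = ((1.45)^2) / ((2.79)^2·(2.37)) = 2.1025/18.448 = 0.114
Since Q = 0.114 < Kc = 9.14, the reaction proceeds forward (toward products) to reach equilibrium.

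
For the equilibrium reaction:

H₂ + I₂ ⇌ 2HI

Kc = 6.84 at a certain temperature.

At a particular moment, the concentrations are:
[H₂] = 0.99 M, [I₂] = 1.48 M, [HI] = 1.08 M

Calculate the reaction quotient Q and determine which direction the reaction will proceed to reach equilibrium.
Q = 0.796, Q < K, reaction proceeds forward (toward products)

Q = ([HI]^2) / ([H₂] × [I₂])
  = ((1.08)^2) / ((0.99)·(1.48)) = 1.1664/1.4652 = 0.7961
Since Q = 0.7961 < Kc = 6.84, the reaction proceeds forward (toward products) to reach equilibrium.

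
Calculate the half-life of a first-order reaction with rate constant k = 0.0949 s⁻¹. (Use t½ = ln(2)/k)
7.30 s

t½ = ln(2)/k = 0.6931/0.0949 = 7.30 s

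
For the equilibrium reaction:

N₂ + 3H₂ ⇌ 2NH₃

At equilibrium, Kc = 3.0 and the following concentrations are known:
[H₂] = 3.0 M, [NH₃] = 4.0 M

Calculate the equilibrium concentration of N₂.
[N₂] = 0.1975 M

Kc = ([NH₃]^2) / ([N₂] × [H₂]^3) = 3.0
[N₂]^1 = (product terms)/(Kc · other reactant terms) = 16 / (3.0 · 27) = 0.19753
[N₂] = 0.1975 M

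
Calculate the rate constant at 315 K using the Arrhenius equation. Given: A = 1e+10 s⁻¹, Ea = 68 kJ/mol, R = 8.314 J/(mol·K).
5.29e-02 s⁻¹

k = A·exp(-Ea/(R·T)) = 1e+10·exp(-68000/(8.314·315)) = 1e+10·exp(-25.9650) = 1e+10·5.2911e-12 = 5.29e-02 s⁻¹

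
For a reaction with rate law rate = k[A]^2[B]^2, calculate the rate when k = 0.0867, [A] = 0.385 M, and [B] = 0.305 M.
0.001195 M/s

rate = k·[A]^2·[B]^2 = 0.0867·(0.385)^2·(0.305)^2 = 0.0867·0.148225·0.093025 = 0.001195 M/s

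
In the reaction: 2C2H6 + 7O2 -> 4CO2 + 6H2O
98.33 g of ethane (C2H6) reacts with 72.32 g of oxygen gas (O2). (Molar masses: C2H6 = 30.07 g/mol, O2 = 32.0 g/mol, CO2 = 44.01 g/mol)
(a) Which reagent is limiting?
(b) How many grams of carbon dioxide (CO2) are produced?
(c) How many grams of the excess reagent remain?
(a) O2, (b) 56.84 g, (c) 78.91 g

Moles of C2H6 = 98.33 g ÷ 30.07 g/mol = 3.27004 mol
Moles of O2 = 72.32 g ÷ 32.0 g/mol = 2.26 mol
Moles ÷ coefficient: C2H6: 3.27004/2 = 1.635, O2: 2.26/7 = 0.3229
(a) O2 has the smaller value, so O2 is the limiting reagent.
(b) Moles of CO2 = 2.26 mol O2 × (4/7) = 1.29143 mol; mass = 1.29143 mol × 44.01 g/mol = 56.84 g
(c) C2H6 consumed = 2.26 × (2/7) = 0.645714 mol; remaining = 3.27004 − 0.645714 = 2.62432 mol; mass = 2.62432 mol × 30.07 g/mol = 78.91 g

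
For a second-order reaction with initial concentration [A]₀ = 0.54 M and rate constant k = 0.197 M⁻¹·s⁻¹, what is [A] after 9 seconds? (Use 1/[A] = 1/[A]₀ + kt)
0.2759 M

1/[A] = 1/[A]₀ + k·t = 1/0.54 + (0.197)·(9) = 1.8519 + 1.7730 = 3.6249
[A] = 1/3.6249 = 0.2759 M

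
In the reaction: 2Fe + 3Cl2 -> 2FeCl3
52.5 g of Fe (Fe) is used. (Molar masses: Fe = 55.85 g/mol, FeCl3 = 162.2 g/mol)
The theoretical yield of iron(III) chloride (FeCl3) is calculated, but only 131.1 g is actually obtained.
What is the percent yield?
Moles of Fe = 52.5 g ÷ 55.85 g/mol = 0.940018 mol
Mole ratio: 2 mol FeCl3 / 2 mol Fe
Moles of FeCl3 = 0.940018 × (2/2) = 0.940018 mol
Theoretical yield = 0.940018 mol × 162.2 g/mol = 152.47 g
Actual yield = 131.1 g
Percent yield = (131.1 / 152.47) × 100% = 86.0%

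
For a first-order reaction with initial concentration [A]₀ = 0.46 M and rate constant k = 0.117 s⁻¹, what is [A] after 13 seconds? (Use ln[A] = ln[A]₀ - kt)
0.1005 M

ln[A] = ln[A]₀ - k·t = ln(0.46) - (0.117)·(13) = -0.7765 - 1.5210 = -2.2975
[A] = e^(-2.2975) = 0.1005 M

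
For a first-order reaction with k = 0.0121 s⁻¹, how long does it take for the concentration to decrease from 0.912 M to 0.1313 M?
160.18 s

From ln[A] = ln[A]₀ - k·t: t = ln([A]₀/[A])/k = ln(0.912/0.1313)/0.0121 = ln(6.9459)/0.0121 = 1.9382/0.0121 = 160.18 s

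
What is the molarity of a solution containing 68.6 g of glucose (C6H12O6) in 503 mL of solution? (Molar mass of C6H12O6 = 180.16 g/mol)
Moles of C6H12O6 = 68.6 g ÷ 180.16 g/mol = 0.380773 mol
Volume = 503 mL = 0.503 L
Molarity = 0.380773 mol ÷ 0.503 L = 0.757 M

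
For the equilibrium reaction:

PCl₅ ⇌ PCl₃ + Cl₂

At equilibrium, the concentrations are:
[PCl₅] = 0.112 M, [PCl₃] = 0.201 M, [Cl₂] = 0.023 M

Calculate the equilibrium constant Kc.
K_c = 0.0413

Kc = ([PCl₃] × [Cl₂]) / ([PCl₅])
   = ((0.201)·(0.023)) / ((0.112))
   = 0.004623 / 0.112 = 0.0413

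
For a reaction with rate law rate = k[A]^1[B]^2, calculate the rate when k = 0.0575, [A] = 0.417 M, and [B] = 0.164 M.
0.0006449 M/s

rate = k·[A]^1·[B]^2 = 0.0575·(0.417)^1·(0.164)^2 = 0.0575·0.417·0.026896 = 0.0006449 M/s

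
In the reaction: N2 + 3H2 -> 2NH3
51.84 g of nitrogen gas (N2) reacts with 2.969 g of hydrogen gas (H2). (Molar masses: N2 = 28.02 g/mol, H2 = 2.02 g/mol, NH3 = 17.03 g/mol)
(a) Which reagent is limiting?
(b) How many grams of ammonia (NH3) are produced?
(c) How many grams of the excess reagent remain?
(a) H2, (b) 16.69 g, (c) 38.11 g

Moles of N2 = 51.84 g ÷ 28.02 g/mol = 1.85011 mol
Moles of H2 = 2.969 g ÷ 2.02 g/mol = 1.4698 mol
Moles ÷ coefficient: N2: 1.85011/1 = 1.85, H2: 1.4698/3 = 0.4899
(a) H2 has the smaller value, so H2 is the limiting reagent.
(b) Moles of NH3 = 1.4698 mol H2 × (2/3) = 0.979868 mol; mass = 0.979868 mol × 17.03 g/mol = 16.69 g
(c) N2 consumed = 1.4698 × (1/3) = 0.489934 mol; remaining = 1.85011 − 0.489934 = 1.36017 mol; mass = 1.36017 mol × 28.02 g/mol = 38.11 g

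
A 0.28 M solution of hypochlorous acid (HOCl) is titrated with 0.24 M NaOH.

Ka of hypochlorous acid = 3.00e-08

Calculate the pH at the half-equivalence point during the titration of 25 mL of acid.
pH = pKa = 7.52

At the half-equivalence point, [HA] = [A⁻], so by Henderson–Hasselbalch pH = pKa + log(1) = pKa.
pKa = −log(3.00e-08) = 7.52.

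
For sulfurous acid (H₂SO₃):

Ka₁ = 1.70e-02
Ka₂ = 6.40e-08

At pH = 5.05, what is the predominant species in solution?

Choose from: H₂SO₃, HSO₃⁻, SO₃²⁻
HSO₃⁻

pKa1 = 1.77, pKa2 = 7.19. Each pKa is the crossover between adjacent species; pH = 5.05 lies in the region where HSO₃⁻ predominates.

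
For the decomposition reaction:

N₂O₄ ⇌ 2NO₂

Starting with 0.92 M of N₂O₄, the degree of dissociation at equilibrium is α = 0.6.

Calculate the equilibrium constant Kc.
K_c = 3.3120

x = α·[A]₀ = 0.6 × 0.92 = 0.552 M dissociated.
At eq: [N₂O₄] = 0.92 − 0.552 = 0.368 M; [NO₂] = 2x = 1.104 M.
Kc = [NO₂]²/[N₂O₄] = (1.104)²/0.368 = 3.312.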